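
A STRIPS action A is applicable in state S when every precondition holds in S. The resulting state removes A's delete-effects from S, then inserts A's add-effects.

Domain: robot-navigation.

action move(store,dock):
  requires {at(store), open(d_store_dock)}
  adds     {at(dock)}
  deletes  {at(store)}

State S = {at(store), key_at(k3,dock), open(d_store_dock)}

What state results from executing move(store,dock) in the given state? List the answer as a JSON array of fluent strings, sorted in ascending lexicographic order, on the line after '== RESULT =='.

Progress:
  pre ⊆ S: {at(store), open(d_store_dock)} ⊆ S  — applicable
  S \ del = {key_at(k3,dock), open(d_store_dock)}
  ∪ add   = {at(dock), key_at(k3,dock), open(d_store_dock)}

== RESULT ==
["at(dock)", "key_at(k3,dock)", "open(d_store_dock)"]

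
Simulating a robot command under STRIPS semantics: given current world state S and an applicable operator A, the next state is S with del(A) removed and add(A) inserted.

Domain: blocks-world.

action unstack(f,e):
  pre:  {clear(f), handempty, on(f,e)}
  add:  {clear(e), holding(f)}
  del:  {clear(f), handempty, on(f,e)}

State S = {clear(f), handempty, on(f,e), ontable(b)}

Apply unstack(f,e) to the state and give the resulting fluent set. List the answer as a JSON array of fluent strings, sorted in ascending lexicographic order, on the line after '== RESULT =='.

Compute (S \ del) ∪ add:
  pre ⊆ S: {clear(f), handempty, on(f,e)} ⊆ S  — applicable
  S \ del = {ontable(b)}
  ∪ add   = {clear(e), holding(f), ontable(b)}

== RESULT ==
["clear(e)", "holding(f)", "ontable(b)"]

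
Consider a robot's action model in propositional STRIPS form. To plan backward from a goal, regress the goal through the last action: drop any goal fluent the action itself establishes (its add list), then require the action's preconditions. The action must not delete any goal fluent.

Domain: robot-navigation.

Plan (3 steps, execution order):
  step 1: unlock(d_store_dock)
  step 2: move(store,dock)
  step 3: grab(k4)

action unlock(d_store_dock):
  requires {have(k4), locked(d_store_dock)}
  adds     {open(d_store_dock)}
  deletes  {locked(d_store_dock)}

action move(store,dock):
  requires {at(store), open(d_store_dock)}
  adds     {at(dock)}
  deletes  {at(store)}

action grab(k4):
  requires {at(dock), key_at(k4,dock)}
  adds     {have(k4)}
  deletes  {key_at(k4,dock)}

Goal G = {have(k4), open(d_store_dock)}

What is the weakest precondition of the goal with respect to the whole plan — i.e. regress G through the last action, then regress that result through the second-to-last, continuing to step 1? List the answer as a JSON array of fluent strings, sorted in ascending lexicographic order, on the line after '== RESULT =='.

Work backward from the goal:
  through step 3 (grab(k4)): drop {have(k4)}, keep {open(d_store_dock)}, require {at(dock), key_at(k4,dock)}
    → {at(dock), key_at(k4,dock), open(d_store_dock)}
  through step 2 (move(store,dock)): drop {at(dock)}, keep {key_at(k4,dock), open(d_store_dock)}, require {at(store), open(d_store_dock)}
    → {at(store), key_at(k4,dock), open(d_store_dock)}
  through step 1 (unlock(d_store_dock)): drop {open(d_store_dock)}, keep {at(store), key_at(k4,dock)}, require {have(k4), locked(d_store_dock)}
    → {at(store), have(k4), key_at(k4,dock), locked(d_store_dock)}

== RESULT ==
["at(store)", "have(k4)", "key_at(k4,dock)", "locked(d_store_dock)"]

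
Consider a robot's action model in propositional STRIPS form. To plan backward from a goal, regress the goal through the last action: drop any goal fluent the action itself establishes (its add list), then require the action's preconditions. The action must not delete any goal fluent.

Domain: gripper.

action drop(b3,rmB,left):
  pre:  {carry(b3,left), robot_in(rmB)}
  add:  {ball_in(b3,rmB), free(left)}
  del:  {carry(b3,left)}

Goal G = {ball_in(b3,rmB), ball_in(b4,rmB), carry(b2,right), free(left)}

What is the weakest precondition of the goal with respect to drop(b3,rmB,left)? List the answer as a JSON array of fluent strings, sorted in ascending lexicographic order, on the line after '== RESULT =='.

Compute (G \ add) ∪ pre:
  G ∩ del = {}  (empty — regression defined)
  G \ add = {ball_in(b3,rmB), ball_in(b4,rmB), carry(b2,right), free(left)} \ {ball_in(b3,rmB), free(left)} = {ball_in(b4,rmB), carry(b2,right)}
  ∪ pre   = {ball_in(b4,rmB), carry(b2,right)} ∪ {carry(b3,left), robot_in(rmB)}
          = {ball_in(b4,rmB), carry(b2,right), carry(b3,left), robot_in(rmB)}

== RESULT ==
["ball_in(b4,rmB)", "carry(b2,right)", "carry(b3,left)", "robot_in(rmB)"]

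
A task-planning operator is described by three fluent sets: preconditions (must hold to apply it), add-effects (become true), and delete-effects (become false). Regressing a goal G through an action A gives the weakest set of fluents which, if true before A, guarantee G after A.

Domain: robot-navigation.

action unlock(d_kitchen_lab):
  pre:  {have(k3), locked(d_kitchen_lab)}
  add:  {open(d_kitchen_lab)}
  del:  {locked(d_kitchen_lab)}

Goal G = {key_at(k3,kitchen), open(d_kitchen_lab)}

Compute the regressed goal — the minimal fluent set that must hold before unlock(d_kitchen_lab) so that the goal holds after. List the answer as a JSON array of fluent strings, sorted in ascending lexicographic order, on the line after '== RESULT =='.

Regress:
  G ∩ del = {}  (empty — regression defined)
  G \ add = {key_at(k3,kitchen), open(d_kitchen_lab)} \ {open(d_kitchen_lab)} = {key_at(k3,kitchen)}
  ∪ pre   = {key_at(k3,kitchen)} ∪ {have(k3), locked(d_kitchen_lab)}
          = {have(k3), key_at(k3,kitchen), locked(d_kitchen_lab)}

== RESULT ==
["have(k3)", "key_at(k3,kitchen)", "locked(d_kitchen_lab)"]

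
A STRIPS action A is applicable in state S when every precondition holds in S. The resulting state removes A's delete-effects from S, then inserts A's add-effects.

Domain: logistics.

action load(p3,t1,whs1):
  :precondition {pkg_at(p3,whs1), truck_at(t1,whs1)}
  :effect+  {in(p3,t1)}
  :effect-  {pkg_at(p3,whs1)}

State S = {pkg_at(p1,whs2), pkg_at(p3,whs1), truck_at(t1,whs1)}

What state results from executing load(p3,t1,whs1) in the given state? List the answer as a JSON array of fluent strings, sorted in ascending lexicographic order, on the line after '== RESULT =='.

Compute (S \ del) ∪ add:
  pre ⊆ S: {pkg_at(p3,whs1), truck_at(t1,whs1)} ⊆ S  — applicable
  S \ del = {pkg_at(p1,whs2), truck_at(t1,whs1)}
  ∪ add   = {in(p3,t1), pkg_at(p1,whs2), truck_at(t1,whs1)}

== RESULT ==
["in(p3,t1)", "pkg_at(p1,whs2)", "truck_at(t1,whs1)"]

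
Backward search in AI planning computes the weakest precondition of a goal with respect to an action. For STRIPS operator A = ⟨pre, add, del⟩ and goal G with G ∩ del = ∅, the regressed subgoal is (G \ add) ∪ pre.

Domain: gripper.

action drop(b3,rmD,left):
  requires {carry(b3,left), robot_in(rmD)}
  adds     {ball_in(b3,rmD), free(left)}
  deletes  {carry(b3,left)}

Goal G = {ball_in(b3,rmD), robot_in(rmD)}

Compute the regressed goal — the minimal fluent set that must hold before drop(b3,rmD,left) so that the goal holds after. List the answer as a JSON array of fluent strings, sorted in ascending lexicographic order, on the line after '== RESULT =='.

Compute (G \ add) ∪ pre:
  G ∩ del = {}  (empty — regression defined)
  G \ add = {ball_in(b3,rmD), robot_in(rmD)} \ {ball_in(b3,rmD), free(left)} = {robot_in(rmD)}
  ∪ pre   = {robot_in(rmD)} ∪ {carry(b3,left), robot_in(rmD)}
          = {carry(b3,left), robot_in(rmD)}

== RESULT ==
["carry(b3,left)", "robot_in(rmD)"]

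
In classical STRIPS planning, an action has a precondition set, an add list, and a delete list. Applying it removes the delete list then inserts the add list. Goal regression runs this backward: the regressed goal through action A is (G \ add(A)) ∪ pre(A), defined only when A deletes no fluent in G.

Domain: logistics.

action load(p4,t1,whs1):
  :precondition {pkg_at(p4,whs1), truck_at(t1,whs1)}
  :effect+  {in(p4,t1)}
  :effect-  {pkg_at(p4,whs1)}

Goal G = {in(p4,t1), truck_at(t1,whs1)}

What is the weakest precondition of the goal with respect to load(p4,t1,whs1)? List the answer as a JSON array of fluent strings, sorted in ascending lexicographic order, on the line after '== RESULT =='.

Compute (G \ add) ∪ pre:
  G ∩ del = {}  (empty — regression defined)
  G \ add = {in(p4,t1), truck_at(t1,whs1)} \ {in(p4,t1)} = {truck_at(t1,whs1)}
  ∪ pre   = {truck_at(t1,whs1)} ∪ {pkg_at(p4,whs1), truck_at(t1,whs1)}
          = {pkg_at(p4,whs1), truck_at(t1,whs1)}

== RESULT ==
["pkg_at(p4,whs1)", "truck_at(t1,whs1)"]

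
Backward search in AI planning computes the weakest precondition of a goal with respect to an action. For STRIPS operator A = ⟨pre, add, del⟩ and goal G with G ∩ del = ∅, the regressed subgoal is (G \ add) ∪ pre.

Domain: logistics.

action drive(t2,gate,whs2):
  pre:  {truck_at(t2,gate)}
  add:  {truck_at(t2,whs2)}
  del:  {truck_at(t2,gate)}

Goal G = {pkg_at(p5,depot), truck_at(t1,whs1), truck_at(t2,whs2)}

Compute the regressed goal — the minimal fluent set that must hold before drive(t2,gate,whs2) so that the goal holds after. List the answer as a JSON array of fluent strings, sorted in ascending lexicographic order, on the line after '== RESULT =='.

Regress:
  G ∩ del = {}  (empty — regression defined)
  G \ add = {pkg_at(p5,depot), truck_at(t1,whs1), truck_at(t2,whs2)} \ {truck_at(t2,whs2)} = {pkg_at(p5,depot), truck_at(t1,whs1)}
  ∪ pre   = {pkg_at(p5,depot), truck_at(t1,whs1)} ∪ {truck_at(t2,gate)}
          = {pkg_at(p5,depot), truck_at(t1,whs1), truck_at(t2,gate)}

== RESULT ==
["pkg_at(p5,depot)", "truck_at(t1,whs1)", "truck_at(t2,gate)"]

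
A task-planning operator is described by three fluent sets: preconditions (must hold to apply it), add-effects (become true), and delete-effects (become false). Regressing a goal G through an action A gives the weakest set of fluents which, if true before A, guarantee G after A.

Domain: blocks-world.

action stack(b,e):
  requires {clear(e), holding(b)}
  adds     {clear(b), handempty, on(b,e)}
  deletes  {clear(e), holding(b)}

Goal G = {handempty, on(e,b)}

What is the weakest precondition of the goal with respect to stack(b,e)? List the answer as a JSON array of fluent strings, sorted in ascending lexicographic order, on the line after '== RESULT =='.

Regress:
  G ∩ del = {}  (empty — regression defined)
  G \ add = {handempty, on(e,b)} \ {clear(b), handempty, on(b,e)} = {on(e,b)}
  ∪ pre   = {on(e,b)} ∪ {clear(e), holding(b)}
          = {clear(e), holding(b), on(e,b)}

== RESULT ==
["clear(e)", "holding(b)", "on(e,b)"]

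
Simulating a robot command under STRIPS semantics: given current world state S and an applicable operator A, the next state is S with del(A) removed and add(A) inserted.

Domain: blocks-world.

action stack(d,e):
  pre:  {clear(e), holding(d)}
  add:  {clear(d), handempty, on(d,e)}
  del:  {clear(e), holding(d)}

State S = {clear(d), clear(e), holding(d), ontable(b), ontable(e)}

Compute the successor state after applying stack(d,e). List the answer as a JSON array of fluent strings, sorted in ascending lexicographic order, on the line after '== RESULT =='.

Progress:
  pre ⊆ S: {clear(e), holding(d)} ⊆ S  — applicable
  S \ del = {clear(d), ontable(b), ontable(e)}
  ∪ add   = {clear(d), handempty, on(d,e), ontable(b), ontable(e)}

== RESULT ==
["clear(d)", "handempty", "on(d,e)", "ontable(b)", "ontable(e)"]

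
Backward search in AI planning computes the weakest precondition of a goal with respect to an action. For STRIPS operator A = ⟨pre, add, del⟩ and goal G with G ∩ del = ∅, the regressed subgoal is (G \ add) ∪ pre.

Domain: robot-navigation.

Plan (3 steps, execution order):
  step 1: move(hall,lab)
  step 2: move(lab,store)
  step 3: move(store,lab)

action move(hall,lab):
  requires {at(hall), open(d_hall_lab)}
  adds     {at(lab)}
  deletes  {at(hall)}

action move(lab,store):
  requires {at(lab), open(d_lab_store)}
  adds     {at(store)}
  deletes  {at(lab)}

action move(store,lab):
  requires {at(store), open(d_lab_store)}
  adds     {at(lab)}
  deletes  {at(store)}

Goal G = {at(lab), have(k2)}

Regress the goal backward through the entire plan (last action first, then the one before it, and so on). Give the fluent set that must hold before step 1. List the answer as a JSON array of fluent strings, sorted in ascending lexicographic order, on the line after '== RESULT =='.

Regress step by step:
  through step 3 (move(store,lab)): drop {at(lab)}, keep {have(k2)}, require {at(store), open(d_lab_store)}
    → {at(store), have(k2), open(d_lab_store)}
  through step 2 (move(lab,store)): drop {at(store)}, keep {have(k2), open(d_lab_store)}, require {at(lab), open(d_lab_store)}
    → {at(lab), have(k2), open(d_lab_store)}
  through step 1 (move(hall,lab)): drop {at(lab)}, keep {have(k2), open(d_lab_store)}, require {at(hall), open(d_hall_lab)}
    → {at(hall), have(k2), open(d_hall_lab), open(d_lab_store)}

== RESULT ==
["at(hall)", "have(k2)", "open(d_hall_lab)", "open(d_lab_store)"]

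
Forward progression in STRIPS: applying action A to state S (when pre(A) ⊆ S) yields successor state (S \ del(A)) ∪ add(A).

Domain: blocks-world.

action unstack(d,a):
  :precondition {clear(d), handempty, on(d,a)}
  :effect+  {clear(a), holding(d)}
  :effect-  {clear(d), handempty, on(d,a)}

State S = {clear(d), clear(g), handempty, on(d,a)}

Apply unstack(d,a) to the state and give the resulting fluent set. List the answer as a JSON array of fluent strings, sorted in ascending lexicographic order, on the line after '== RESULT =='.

Compute (S \ del) ∪ add:
  pre ⊆ S: {clear(d), handempty, on(d,a)} ⊆ S  — applicable
  S \ del = {clear(g)}
  ∪ add   = {clear(a), clear(g), holding(d)}

== RESULT ==
["clear(a)", "clear(g)", "holding(d)"]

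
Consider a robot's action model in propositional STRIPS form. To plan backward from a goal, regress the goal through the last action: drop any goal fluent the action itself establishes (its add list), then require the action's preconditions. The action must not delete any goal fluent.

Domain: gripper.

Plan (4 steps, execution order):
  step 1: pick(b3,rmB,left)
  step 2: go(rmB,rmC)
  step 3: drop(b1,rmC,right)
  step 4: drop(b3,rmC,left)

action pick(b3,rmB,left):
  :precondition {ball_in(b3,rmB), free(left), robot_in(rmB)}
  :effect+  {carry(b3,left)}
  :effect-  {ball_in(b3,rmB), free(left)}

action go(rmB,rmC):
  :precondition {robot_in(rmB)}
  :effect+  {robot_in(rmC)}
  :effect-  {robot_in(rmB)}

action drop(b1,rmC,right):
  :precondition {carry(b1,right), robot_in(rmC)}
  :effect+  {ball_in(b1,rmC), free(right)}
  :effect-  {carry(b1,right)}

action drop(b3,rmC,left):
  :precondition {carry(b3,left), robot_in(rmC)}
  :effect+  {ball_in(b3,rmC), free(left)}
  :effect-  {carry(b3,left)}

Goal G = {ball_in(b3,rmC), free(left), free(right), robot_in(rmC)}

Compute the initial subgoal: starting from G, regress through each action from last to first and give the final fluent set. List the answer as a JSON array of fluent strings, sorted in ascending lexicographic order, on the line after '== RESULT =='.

Work backward from the goal:
  through step 4 (drop(b3,rmC,left)): drop {ball_in(b3,rmC), free(left)}, keep {free(right), robot_in(rmC)}, require {carry(b3,left), robot_in(rmC)}
    → {carry(b3,left), free(right), robot_in(rmC)}
  through step 3 (drop(b1,rmC,right)): drop {free(right)}, keep {carry(b3,left), robot_in(rmC)}, require {carry(b1,right), robot_in(rmC)}
    → {carry(b1,right), carry(b3,left), robot_in(rmC)}
  through step 2 (go(rmB,rmC)): drop {robot_in(rmC)}, keep {carry(b1,right), carry(b3,left)}, require {robot_in(rmB)}
    → {carry(b1,right), carry(b3,left), robot_in(rmB)}
  through step 1 (pick(b3,rmB,left)): drop {carry(b3,left)}, keep {carry(b1,right), robot_in(rmB)}, require {ball_in(b3,rmB), free(left), robot_in(rmB)}
    → {ball_in(b3,rmB), carry(b1,right), free(left), robot_in(rmB)}

== RESULT ==
["ball_in(b3,rmB)", "carry(b1,right)", "free(left)", "robot_in(rmB)"]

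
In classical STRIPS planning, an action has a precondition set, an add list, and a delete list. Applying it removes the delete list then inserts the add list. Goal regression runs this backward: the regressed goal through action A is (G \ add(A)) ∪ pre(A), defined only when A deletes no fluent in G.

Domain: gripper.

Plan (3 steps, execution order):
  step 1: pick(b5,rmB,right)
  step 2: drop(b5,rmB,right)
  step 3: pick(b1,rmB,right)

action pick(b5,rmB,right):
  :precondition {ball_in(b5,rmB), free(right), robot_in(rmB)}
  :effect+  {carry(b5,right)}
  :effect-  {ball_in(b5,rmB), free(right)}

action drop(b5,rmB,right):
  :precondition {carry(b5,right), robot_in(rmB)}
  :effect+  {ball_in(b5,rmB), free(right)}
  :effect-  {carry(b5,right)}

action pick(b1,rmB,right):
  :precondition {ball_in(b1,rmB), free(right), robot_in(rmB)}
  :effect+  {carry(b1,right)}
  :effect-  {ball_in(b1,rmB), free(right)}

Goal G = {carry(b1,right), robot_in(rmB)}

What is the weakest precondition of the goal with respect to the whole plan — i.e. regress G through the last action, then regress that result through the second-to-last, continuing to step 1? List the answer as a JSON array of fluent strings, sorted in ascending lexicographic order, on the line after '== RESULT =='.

Work backward from the goal:
  through step 3 (pick(b1,rmB,right)): drop {carry(b1,right)}, keep {robot_in(rmB)}, require {ball_in(b1,rmB), free(right), robot_in(rmB)}
    → {ball_in(b1,rmB), free(right), robot_in(rmB)}
  through step 2 (drop(b5,rmB,right)): drop {free(right)}, keep {ball_in(b1,rmB), robot_in(rmB)}, require {carry(b5,right), robot_in(rmB)}
    → {ball_in(b1,rmB), carry(b5,right), robot_in(rmB)}
  through step 1 (pick(b5,rmB,right)): drop {carry(b5,right)}, keep {ball_in(b1,rmB), robot_in(rmB)}, require {ball_in(b5,rmB), free(right), robot_in(rmB)}
    → {ball_in(b1,rmB), ball_in(b5,rmB), free(right), robot_in(rmB)}

== RESULT ==
["ball_in(b1,rmB)", "ball_in(b5,rmB)", "free(right)", "robot_in(rmB)"]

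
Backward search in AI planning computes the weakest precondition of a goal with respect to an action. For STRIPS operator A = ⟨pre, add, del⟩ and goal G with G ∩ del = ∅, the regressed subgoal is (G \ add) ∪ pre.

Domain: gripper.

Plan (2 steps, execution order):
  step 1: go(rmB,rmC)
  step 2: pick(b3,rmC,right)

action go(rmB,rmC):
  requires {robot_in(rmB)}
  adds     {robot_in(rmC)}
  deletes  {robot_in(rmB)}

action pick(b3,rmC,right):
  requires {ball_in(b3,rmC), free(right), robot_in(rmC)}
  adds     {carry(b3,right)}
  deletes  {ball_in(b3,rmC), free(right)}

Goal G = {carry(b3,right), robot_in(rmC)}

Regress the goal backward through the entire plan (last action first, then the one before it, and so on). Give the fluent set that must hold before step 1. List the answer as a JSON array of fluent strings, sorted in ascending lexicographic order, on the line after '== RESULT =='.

Regress step by step:
  through step 2 (pick(b3,rmC,right)): drop {carry(b3,right)}, keep {robot_in(rmC)}, require {ball_in(b3,rmC), free(right), robot_in(rmC)}
    → {ball_in(b3,rmC), free(right), robot_in(rmC)}
  through step 1 (go(rmB,rmC)): drop {robot_in(rmC)}, keep {ball_in(b3,rmC), free(right)}, require {robot_in(rmB)}
    → {ball_in(b3,rmC), free(right), robot_in(rmB)}

== RESULT ==
["ball_in(b3,rmC)", "free(right)", "robot_in(rmB)"]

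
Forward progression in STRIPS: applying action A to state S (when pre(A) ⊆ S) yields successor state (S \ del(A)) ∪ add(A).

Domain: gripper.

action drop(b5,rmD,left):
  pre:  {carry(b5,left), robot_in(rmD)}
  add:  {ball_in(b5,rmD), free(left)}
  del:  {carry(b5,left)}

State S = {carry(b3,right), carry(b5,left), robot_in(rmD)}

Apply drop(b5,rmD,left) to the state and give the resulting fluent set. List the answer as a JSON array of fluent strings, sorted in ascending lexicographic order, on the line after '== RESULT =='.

Compute (S \ del) ∪ add:
  pre ⊆ S: {carry(b5,left), robot_in(rmD)} ⊆ S  — applicable
  S \ del = {carry(b3,right), robot_in(rmD)}
  ∪ add   = {ball_in(b5,rmD), carry(b3,right), free(left), robot_in(rmD)}

== RESULT ==
["ball_in(b5,rmD)", "carry(b3,right)", "free(left)", "robot_in(rmD)"]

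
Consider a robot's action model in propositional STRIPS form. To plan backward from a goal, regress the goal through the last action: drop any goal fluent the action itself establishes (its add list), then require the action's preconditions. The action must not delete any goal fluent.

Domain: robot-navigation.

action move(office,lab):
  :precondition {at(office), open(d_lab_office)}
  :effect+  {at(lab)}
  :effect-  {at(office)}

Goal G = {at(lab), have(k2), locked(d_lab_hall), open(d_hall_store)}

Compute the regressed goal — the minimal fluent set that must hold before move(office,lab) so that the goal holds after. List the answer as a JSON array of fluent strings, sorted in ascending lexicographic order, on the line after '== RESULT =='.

Regress:
  G ∩ del = {}  (empty — regression defined)
  G \ add = {at(lab), have(k2), locked(d_lab_hall), open(d_hall_store)} \ {at(lab)} = {have(k2), locked(d_lab_hall), open(d_hall_store)}
  ∪ pre   = {have(k2), locked(d_lab_hall), open(d_hall_store)} ∪ {at(office), open(d_lab_office)}
          = {at(office), have(k2), locked(d_lab_hall), open(d_hall_store), open(d_lab_office)}

== RESULT ==
["at(office)", "have(k2)", "locked(d_lab_hall)", "open(d_hall_store)", "open(d_lab_office)"]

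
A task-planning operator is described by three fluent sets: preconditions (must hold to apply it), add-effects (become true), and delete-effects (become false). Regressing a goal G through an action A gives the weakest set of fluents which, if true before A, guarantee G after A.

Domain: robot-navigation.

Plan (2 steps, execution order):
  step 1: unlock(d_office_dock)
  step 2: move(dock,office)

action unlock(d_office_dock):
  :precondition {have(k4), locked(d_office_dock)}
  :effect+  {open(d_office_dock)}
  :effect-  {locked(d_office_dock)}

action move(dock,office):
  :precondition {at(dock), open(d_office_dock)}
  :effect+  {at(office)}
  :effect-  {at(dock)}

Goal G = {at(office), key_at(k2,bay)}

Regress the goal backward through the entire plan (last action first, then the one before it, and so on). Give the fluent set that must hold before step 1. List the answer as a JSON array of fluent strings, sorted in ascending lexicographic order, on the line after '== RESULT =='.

Work backward from the goal:
  through step 2 (move(dock,office)): drop {at(office)}, keep {key_at(k2,bay)}, require {at(dock), open(d_office_dock)}
    → {at(dock), key_at(k2,bay), open(d_office_dock)}
  through step 1 (unlock(d_office_dock)): drop {open(d_office_dock)}, keep {at(dock), key_at(k2,bay)}, require {have(k4), locked(d_office_dock)}
    → {at(dock), have(k4), key_at(k2,bay), locked(d_office_dock)}

== RESULT ==
["at(dock)", "have(k4)", "key_at(k2,bay)", "locked(d_office_dock)"]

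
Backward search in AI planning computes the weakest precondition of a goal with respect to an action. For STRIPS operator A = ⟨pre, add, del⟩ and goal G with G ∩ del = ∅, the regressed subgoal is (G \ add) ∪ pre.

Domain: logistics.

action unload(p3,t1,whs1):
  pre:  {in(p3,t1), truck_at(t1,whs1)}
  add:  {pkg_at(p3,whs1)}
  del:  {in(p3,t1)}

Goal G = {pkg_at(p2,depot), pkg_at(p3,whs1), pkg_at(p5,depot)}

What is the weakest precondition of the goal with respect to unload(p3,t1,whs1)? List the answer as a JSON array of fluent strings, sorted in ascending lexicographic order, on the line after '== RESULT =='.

Compute (G \ add) ∪ pre:
  G ∩ del = {}  (empty — regression defined)
  G \ add = {pkg_at(p2,depot), pkg_at(p3,whs1), pkg_at(p5,depot)} \ {pkg_at(p3,whs1)} = {pkg_at(p2,depot), pkg_at(p5,depot)}
  ∪ pre   = {pkg_at(p2,depot), pkg_at(p5,depot)} ∪ {in(p3,t1), truck_at(t1,whs1)}
          = {in(p3,t1), pkg_at(p2,depot), pkg_at(p5,depot), truck_at(t1,whs1)}

== RESULT ==
["in(p3,t1)", "pkg_at(p2,depot)", "pkg_at(p5,depot)", "truck_at(t1,whs1)"]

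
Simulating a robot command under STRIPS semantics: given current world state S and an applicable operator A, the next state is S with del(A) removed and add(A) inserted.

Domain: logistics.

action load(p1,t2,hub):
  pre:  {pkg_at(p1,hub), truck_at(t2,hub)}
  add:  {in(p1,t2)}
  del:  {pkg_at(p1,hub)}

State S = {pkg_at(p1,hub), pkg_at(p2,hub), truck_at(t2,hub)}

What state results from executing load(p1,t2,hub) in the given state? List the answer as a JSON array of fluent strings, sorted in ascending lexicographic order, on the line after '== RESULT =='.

Compute (S \ del) ∪ add:
  pre ⊆ S: {pkg_at(p1,hub), truck_at(t2,hub)} ⊆ S  — applicable
  S \ del = {pkg_at(p2,hub), truck_at(t2,hub)}
  ∪ add   = {in(p1,t2), pkg_at(p2,hub), truck_at(t2,hub)}

== RESULT ==
["in(p1,t2)", "pkg_at(p2,hub)", "truck_at(t2,hub)"]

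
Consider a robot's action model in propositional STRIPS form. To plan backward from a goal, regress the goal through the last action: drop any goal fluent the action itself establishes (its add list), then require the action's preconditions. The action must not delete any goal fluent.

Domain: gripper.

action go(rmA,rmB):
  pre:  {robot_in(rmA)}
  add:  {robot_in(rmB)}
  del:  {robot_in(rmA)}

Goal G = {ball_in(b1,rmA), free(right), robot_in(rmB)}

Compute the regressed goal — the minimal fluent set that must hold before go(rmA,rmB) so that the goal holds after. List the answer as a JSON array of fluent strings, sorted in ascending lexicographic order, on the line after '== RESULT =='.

Regress:
  G ∩ del = {}  (empty — regression defined)
  G \ add = {ball_in(b1,rmA), free(right), robot_in(rmB)} \ {robot_in(rmB)} = {ball_in(b1,rmA), free(right)}
  ∪ pre   = {ball_in(b1,rmA), free(right)} ∪ {robot_in(rmA)}
          = {ball_in(b1,rmA), free(right), robot_in(rmA)}

== RESULT ==
["ball_in(b1,rmA)", "free(right)", "robot_in(rmA)"]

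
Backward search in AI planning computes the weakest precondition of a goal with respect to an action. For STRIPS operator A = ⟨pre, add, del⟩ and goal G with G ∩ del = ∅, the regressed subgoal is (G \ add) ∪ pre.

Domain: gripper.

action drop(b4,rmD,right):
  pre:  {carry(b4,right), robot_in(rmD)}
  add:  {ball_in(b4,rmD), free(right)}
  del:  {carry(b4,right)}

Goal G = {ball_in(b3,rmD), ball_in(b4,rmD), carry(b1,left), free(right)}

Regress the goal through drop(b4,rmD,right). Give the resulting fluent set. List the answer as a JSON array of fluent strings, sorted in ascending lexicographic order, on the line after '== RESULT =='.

Regress:
  G ∩ del = {}  (empty — regression defined)
  G \ add = {ball_in(b3,rmD), ball_in(b4,rmD), carry(b1,left), free(right)} \ {ball_in(b4,rmD), free(right)} = {ball_in(b3,rmD), carry(b1,left)}
  ∪ pre   = {ball_in(b3,rmD), carry(b1,left)} ∪ {carry(b4,right), robot_in(rmD)}
          = {ball_in(b3,rmD), carry(b1,left), carry(b4,right), robot_in(rmD)}

== RESULT ==
["ball_in(b3,rmD)", "carry(b1,left)", "carry(b4,right)", "robot_in(rmD)"]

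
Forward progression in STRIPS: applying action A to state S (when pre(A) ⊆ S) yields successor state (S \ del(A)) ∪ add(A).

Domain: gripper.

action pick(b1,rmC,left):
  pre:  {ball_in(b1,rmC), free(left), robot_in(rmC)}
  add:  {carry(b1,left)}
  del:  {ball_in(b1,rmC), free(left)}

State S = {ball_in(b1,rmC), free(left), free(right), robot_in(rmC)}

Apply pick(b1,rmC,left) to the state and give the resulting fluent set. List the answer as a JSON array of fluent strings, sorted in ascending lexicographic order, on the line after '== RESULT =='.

Progress:
  pre ⊆ S: {ball_in(b1,rmC), free(left), robot_in(rmC)} ⊆ S  — applicable
  S \ del = {free(right), robot_in(rmC)}
  ∪ add   = {carry(b1,left), free(right), robot_in(rmC)}

== RESULT ==
["carry(b1,left)", "free(right)", "robot_in(rmC)"]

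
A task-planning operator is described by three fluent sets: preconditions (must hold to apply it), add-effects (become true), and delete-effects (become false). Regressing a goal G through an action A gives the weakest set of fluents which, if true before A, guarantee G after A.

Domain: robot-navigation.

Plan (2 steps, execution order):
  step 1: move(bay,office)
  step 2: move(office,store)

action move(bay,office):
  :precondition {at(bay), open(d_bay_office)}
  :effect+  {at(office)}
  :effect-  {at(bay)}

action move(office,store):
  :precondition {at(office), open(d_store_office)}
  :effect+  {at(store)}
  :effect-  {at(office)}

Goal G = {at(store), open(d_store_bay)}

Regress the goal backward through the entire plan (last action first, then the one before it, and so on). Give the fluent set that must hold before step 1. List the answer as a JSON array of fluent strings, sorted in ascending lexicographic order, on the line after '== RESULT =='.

Regress step by step:
  through step 2 (move(office,store)): drop {at(store)}, keep {open(d_store_bay)}, require {at(office), open(d_store_office)}
    → {at(office), open(d_store_bay), open(d_store_office)}
  through step 1 (move(bay,office)): drop {at(office)}, keep {open(d_store_bay), open(d_store_office)}, require {at(bay), open(d_bay_office)}
    → {at(bay), open(d_bay_office), open(d_store_bay), open(d_store_office)}

== RESULT ==
["at(bay)", "open(d_bay_office)", "open(d_store_bay)", "open(d_store_office)"]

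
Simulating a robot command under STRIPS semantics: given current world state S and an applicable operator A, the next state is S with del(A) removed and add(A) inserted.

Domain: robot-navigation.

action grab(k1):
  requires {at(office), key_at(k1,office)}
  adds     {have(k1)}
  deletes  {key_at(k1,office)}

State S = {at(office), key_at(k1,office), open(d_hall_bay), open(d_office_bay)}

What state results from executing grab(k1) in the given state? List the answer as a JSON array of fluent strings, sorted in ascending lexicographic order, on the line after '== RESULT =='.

Progress:
  pre ⊆ S: {at(office), key_at(k1,office)} ⊆ S  — applicable
  S \ del = {at(office), open(d_hall_bay), open(d_office_bay)}
  ∪ add   = {at(office), have(k1), open(d_hall_bay), open(d_office_bay)}

== RESULT ==
["at(office)", "have(k1)", "open(d_hall_bay)", "open(d_office_bay)"]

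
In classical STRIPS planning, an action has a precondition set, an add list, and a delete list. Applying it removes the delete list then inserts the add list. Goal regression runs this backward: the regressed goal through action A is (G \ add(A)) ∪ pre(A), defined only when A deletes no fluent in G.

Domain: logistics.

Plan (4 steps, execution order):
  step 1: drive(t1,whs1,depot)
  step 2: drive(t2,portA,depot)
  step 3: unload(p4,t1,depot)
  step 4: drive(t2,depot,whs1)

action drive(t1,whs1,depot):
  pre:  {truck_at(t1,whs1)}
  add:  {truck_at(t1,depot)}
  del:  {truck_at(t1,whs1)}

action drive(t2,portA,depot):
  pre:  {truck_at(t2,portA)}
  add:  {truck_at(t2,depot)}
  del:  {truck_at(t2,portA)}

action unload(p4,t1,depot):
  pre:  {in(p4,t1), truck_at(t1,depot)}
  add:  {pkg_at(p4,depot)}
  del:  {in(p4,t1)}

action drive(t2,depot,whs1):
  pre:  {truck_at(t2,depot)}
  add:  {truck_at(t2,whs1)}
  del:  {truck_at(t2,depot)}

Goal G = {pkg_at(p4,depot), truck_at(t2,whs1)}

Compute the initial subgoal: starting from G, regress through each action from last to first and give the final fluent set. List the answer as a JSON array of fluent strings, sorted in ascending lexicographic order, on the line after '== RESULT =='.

Regress step by step:
  through step 4 (drive(t2,depot,whs1)): drop {truck_at(t2,whs1)}, keep {pkg_at(p4,depot)}, require {truck_at(t2,depot)}
    → {pkg_at(p4,depot), truck_at(t2,depot)}
  through step 3 (unload(p4,t1,depot)): drop {pkg_at(p4,depot)}, keep {truck_at(t2,depot)}, require {in(p4,t1), truck_at(t1,depot)}
    → {in(p4,t1), truck_at(t1,depot), truck_at(t2,depot)}
  through step 2 (drive(t2,portA,depot)): drop {truck_at(t2,depot)}, keep {in(p4,t1), truck_at(t1,depot)}, require {truck_at(t2,portA)}
    → {in(p4,t1), truck_at(t1,depot), truck_at(t2,portA)}
  through step 1 (drive(t1,whs1,depot)): drop {truck_at(t1,depot)}, keep {in(p4,t1), truck_at(t2,portA)}, require {truck_at(t1,whs1)}
    → {in(p4,t1), truck_at(t1,whs1), truck_at(t2,portA)}

== RESULT ==
["in(p4,t1)", "truck_at(t1,whs1)", "truck_at(t2,portA)"]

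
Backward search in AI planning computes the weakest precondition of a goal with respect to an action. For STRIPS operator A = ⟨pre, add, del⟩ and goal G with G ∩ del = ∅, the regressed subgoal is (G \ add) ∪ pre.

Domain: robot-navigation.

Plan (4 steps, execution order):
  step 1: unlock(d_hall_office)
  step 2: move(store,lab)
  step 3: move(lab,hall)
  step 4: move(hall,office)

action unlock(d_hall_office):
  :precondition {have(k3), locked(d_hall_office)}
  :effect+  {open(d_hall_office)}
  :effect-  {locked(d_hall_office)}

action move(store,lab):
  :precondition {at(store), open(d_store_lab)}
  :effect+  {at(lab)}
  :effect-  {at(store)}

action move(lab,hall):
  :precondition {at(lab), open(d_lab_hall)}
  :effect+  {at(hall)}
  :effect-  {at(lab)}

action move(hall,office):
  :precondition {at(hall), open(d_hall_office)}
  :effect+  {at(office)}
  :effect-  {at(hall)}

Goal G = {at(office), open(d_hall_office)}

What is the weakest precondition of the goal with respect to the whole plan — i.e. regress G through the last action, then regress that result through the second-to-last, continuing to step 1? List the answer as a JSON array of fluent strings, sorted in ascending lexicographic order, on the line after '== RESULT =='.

Regress step by step:
  through step 4 (move(hall,office)): drop {at(office)}, keep {open(d_hall_office)}, require {at(hall), open(d_hall_office)}
    → {at(hall), open(d_hall_office)}
  through step 3 (move(lab,hall)): drop {at(hall)}, keep {open(d_hall_office)}, require {at(lab), open(d_lab_hall)}
    → {at(lab), open(d_hall_office), open(d_lab_hall)}
  through step 2 (move(store,lab)): drop {at(lab)}, keep {open(d_hall_office), open(d_lab_hall)}, require {at(store), open(d_store_lab)}
    → {at(store), open(d_hall_office), open(d_lab_hall), open(d_store_lab)}
  through step 1 (unlock(d_hall_office)): drop {open(d_hall_office)}, keep {at(store), open(d_lab_hall), open(d_store_lab)}, require {have(k3), locked(d_hall_office)}
    → {at(store), have(k3), locked(d_hall_office), open(d_lab_hall), open(d_store_lab)}

== RESULT ==
["at(store)", "have(k3)", "locked(d_hall_office)", "open(d_lab_hall)", "open(d_store_lab)"]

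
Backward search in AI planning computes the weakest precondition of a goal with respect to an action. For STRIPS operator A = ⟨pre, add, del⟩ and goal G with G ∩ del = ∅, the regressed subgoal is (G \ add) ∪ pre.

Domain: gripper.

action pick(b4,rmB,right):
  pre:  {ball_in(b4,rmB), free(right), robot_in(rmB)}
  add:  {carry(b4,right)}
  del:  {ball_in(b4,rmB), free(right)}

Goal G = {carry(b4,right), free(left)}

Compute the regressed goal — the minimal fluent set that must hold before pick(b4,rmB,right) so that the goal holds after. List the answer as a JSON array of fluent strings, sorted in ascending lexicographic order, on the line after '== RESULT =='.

Regress:
  G ∩ del = {}  (empty — regression defined)
  G \ add = {carry(b4,right), free(left)} \ {carry(b4,right)} = {free(left)}
  ∪ pre   = {free(left)} ∪ {ball_in(b4,rmB), free(right), robot_in(rmB)}
          = {ball_in(b4,rmB), free(left), free(right), robot_in(rmB)}

== RESULT ==
["ball_in(b4,rmB)", "free(left)", "free(right)", "robot_in(rmB)"]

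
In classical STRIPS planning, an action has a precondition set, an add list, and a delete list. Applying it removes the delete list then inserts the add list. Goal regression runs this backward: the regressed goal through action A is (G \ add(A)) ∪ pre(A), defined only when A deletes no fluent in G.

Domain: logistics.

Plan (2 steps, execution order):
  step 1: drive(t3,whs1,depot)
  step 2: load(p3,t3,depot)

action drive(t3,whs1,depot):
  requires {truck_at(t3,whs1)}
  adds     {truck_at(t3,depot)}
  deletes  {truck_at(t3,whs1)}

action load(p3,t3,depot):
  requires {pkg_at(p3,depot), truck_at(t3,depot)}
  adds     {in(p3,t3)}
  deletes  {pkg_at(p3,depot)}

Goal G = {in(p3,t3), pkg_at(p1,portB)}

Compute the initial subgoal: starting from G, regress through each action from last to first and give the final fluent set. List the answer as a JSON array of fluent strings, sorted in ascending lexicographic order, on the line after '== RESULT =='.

Regress step by step:
  through step 2 (load(p3,t3,depot)): drop {in(p3,t3)}, keep {pkg_at(p1,portB)}, require {pkg_at(p3,depot), truck_at(t3,depot)}
    → {pkg_at(p1,portB), pkg_at(p3,depot), truck_at(t3,depot)}
  through step 1 (drive(t3,whs1,depot)): drop {truck_at(t3,depot)}, keep {pkg_at(p1,portB), pkg_at(p3,depot)}, require {truck_at(t3,whs1)}
    → {pkg_at(p1,portB), pkg_at(p3,depot), truck_at(t3,whs1)}

== RESULT ==
["pkg_at(p1,portB)", "pkg_at(p3,depot)", "truck_at(t3,whs1)"]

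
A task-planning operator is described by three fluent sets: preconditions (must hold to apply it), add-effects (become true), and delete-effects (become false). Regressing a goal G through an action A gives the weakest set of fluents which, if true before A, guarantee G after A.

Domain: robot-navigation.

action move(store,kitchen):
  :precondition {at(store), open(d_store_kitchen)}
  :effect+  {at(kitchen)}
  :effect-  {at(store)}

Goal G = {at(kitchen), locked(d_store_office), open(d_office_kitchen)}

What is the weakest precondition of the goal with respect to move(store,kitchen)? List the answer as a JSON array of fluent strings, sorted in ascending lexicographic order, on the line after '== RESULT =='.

Compute (G \ add) ∪ pre:
  G ∩ del = {}  (empty — regression defined)
  G \ add = {at(kitchen), locked(d_store_office), open(d_office_kitchen)} \ {at(kitchen)} = {locked(d_store_office), open(d_office_kitchen)}
  ∪ pre   = {locked(d_store_office), open(d_office_kitchen)} ∪ {at(store), open(d_store_kitchen)}
          = {at(store), locked(d_store_office), open(d_office_kitchen), open(d_store_kitchen)}

== RESULT ==
["at(store)", "locked(d_store_office)", "open(d_office_kitchen)", "open(d_store_kitchen)"]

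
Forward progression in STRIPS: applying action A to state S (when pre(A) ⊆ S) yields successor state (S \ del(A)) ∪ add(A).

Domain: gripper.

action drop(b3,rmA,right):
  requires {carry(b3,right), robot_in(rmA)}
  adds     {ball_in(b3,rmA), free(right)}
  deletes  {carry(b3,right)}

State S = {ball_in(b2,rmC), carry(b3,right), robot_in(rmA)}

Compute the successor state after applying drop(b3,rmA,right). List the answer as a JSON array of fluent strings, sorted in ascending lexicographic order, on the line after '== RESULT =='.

Compute (S \ del) ∪ add:
  pre ⊆ S: {carry(b3,right), robot_in(rmA)} ⊆ S  — applicable
  S \ del = {ball_in(b2,rmC), robot_in(rmA)}
  ∪ add   = {ball_in(b2,rmC), ball_in(b3,rmA), free(right), robot_in(rmA)}

== RESULT ==
["ball_in(b2,rmC)", "ball_in(b3,rmA)", "free(right)", "robot_in(rmA)"]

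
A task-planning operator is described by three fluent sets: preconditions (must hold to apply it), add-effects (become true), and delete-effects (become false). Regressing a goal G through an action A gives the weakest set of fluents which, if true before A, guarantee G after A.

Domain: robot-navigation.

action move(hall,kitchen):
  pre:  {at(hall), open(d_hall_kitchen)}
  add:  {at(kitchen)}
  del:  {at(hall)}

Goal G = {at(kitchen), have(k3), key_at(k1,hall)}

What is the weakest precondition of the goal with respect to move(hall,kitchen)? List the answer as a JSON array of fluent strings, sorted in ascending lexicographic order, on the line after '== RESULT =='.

Regress:
  G ∩ del = {}  (empty — regression defined)
  G \ add = {at(kitchen), have(k3), key_at(k1,hall)} \ {at(kitchen)} = {have(k3), key_at(k1,hall)}
  ∪ pre   = {have(k3), key_at(k1,hall)} ∪ {at(hall), open(d_hall_kitchen)}
          = {at(hall), have(k3), key_at(k1,hall), open(d_hall_kitchen)}

== RESULT ==
["at(hall)", "have(k3)", "key_at(k1,hall)", "open(d_hall_kitchen)"]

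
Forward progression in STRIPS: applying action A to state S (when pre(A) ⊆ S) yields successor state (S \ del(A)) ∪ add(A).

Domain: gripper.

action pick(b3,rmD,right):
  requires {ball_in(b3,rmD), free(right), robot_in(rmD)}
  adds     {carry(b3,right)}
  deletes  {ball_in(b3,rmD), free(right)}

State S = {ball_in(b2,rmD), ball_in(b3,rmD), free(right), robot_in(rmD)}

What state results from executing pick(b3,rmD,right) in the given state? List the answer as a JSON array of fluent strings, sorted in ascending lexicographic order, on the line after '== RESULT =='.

Compute (S \ del) ∪ add:
  pre ⊆ S: {ball_in(b3,rmD), free(right), robot_in(rmD)} ⊆ S  — applicable
  S \ del = {ball_in(b2,rmD), robot_in(rmD)}
  ∪ add   = {ball_in(b2,rmD), carry(b3,right), robot_in(rmD)}

== RESULT ==
["ball_in(b2,rmD)", "carry(b3,right)", "robot_in(rmD)"]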